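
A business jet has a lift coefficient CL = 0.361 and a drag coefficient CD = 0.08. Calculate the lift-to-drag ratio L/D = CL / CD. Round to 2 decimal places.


Step 1: L/D = CL / CD = 0.361 / 0.08
Step 2: L/D = 4.51

4.51


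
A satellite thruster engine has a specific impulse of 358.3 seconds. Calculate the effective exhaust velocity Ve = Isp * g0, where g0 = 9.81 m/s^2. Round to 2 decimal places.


Step 1: Ve = Isp * g0 = 358.3 * 9.81
Step 2: Ve = 3514.92 m/s

3514.92


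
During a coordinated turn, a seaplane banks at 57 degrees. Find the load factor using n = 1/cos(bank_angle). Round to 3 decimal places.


Step 1: Convert 57 degrees to radians = 0.994838
Step 2: cos(57 deg) = 0.544639
Step 3: n = 1 / 0.544639 = 1.836

1.836


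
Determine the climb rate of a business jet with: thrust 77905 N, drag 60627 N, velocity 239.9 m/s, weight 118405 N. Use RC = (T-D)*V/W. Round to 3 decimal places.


Step 1: Excess thrust = T - D = 77905 - 60627 = 17278 N
Step 2: Excess power = 17278 * 239.9 = 4144992.2 W
Step 3: RC = 4144992.2 / 118405 = 35.007 m/s

35.007


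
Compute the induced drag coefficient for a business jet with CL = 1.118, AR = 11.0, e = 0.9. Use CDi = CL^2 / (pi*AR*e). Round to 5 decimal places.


Step 1: CL^2 = 1.118^2 = 1.249924
Step 2: pi * AR * e = 3.14159 * 11.0 * 0.9 = 31.101767
Step 3: CDi = 1.249924 / 31.101767 = 0.04019

0.04019


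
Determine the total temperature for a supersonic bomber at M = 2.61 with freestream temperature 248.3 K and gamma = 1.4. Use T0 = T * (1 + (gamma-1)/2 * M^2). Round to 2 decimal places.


Step 1: (gamma-1)/2 = 0.2
Step 2: M^2 = 6.8121
Step 3: 1 + 0.2 * 6.8121 = 2.36242
Step 4: T0 = 248.3 * 2.36242 = 586.59 K

586.59


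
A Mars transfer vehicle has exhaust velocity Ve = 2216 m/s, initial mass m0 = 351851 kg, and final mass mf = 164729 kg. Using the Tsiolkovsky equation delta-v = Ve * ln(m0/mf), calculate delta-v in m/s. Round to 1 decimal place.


Step 1: Mass ratio m0/mf = 351851 / 164729 = 2.135938
Step 2: ln(2.135938) = 0.758906
Step 3: delta-v = 2216 * 0.758906 = 1681.7 m/s

1681.7


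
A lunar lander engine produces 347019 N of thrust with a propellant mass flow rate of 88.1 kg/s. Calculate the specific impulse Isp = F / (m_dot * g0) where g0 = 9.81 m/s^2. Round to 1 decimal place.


Step 1: m_dot * g0 = 88.1 * 9.81 = 864.26
Step 2: Isp = 347019 / 864.26 = 401.5 s

401.5


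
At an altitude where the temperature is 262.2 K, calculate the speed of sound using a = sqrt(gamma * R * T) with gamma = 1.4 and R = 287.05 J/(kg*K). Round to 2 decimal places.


Step 1: gamma * R * T = 1.4 * 287.05 * 262.2 = 105370.314
Step 2: a = sqrt(105370.314) = 324.61 m/s

324.61


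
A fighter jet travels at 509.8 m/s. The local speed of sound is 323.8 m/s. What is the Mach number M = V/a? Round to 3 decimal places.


Step 1: M = V / a = 509.8 / 323.8
Step 2: M = 1.574

1.574


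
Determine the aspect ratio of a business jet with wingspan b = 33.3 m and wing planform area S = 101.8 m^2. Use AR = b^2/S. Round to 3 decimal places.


Step 1: b^2 = 33.3^2 = 1108.89
Step 2: AR = 1108.89 / 101.8 = 10.893

10.893


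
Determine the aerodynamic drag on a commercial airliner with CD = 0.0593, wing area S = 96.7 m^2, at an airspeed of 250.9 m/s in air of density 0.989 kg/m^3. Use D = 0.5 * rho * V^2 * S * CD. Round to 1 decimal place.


Step 1: Dynamic pressure q = 0.5 * 0.989 * 250.9^2 = 31129.1755 Pa
Step 2: Drag D = q * S * CD = 31129.1755 * 96.7 * 0.0593
Step 3: D = 178504.3 N

178504.3


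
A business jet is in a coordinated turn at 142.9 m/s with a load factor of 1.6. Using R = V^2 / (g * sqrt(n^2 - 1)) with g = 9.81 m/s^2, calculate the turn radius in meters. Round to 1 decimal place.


Step 1: V^2 = 142.9^2 = 20420.41
Step 2: n^2 - 1 = 1.6^2 - 1 = 1.56
Step 3: sqrt(1.56) = 1.249
Step 4: R = 20420.41 / (9.81 * 1.249) = 1666.6 m

1666.6


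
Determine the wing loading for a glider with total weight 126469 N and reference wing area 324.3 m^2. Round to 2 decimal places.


Step 1: Wing loading = W / S = 126469 / 324.3
Step 2: Wing loading = 389.98 N/m^2

389.98


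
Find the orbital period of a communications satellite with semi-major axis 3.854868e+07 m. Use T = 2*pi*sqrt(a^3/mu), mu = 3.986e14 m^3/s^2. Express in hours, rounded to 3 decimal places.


Step 1: a^3 / mu = 5.728337e+22 / 3.986e14 = 1.437114e+08
Step 2: sqrt(1.437114e+08) = 11987.9692 s
Step 3: T = 2*pi * 11987.9692 = 75322.63 s
Step 4: T in hours = 75322.63 / 3600 = 20.923 hours

20.923


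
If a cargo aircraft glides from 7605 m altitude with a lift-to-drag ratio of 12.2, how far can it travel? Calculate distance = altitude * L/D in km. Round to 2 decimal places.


Step 1: Glide distance = altitude * L/D = 7605 * 12.2 = 92781.0 m
Step 2: Convert to km: 92781.0 / 1000 = 92.78 km

92.78


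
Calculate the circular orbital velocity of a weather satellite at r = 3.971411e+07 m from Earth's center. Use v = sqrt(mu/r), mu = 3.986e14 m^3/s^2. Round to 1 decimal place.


Step 1: mu / r = 3.986e14 / 3.971411e+07 = 10036735.0546
Step 2: v = sqrt(10036735.0546) = 3168.1 m/s

3168.1


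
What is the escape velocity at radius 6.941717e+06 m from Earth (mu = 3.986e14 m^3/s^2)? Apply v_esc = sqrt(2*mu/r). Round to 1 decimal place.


Step 1: 2*mu/r = 2 * 3.986e14 / 6.941717e+06 = 114841904.3876
Step 2: v_esc = sqrt(114841904.3876) = 10716.4 m/s

10716.4


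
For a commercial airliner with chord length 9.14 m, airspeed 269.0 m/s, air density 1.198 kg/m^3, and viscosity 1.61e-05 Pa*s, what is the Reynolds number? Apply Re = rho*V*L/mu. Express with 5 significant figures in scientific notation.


Step 1: Numerator = rho * V * L = 1.198 * 269.0 * 9.14 = 2945.47468
Step 2: Re = 2945.47468 / 1.61e-05
Step 3: Re = 1.8295e+08

1.8295e+08


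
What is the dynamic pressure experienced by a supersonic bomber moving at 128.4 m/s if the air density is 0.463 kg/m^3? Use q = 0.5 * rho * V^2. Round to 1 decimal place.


Step 1: V^2 = 128.4^2 = 16486.56
Step 2: q = 0.5 * 0.463 * 16486.56
Step 3: q = 3816.6 Pa

3816.6


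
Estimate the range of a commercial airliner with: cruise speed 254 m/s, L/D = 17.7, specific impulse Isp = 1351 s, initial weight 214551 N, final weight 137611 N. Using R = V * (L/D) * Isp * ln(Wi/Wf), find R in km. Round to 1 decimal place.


Step 1: Coefficient = V * (L/D) * Isp = 254 * 17.7 * 1351 = 6073825.8 m
Step 2: Wi/Wf = 214551 / 137611 = 1.559112
Step 3: ln(1.559112) = 0.444117
Step 4: R = 6073825.8 * 0.444117 = 2697486.9 m = 2697.5 km

2697.5


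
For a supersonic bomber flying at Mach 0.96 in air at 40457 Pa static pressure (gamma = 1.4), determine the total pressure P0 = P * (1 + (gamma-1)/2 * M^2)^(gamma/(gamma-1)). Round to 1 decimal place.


Step 1: (gamma-1)/2 * M^2 = 0.2 * 0.9216 = 0.18432
Step 2: 1 + 0.18432 = 1.18432
Step 3: Exponent gamma/(gamma-1) = 3.5
Step 4: P0 = 40457 * 1.18432^3.5 = 73136.7 Pa

73136.7


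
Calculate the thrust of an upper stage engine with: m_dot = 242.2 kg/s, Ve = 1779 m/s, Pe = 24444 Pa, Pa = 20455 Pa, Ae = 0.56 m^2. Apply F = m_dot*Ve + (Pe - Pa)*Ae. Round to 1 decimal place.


Step 1: Momentum thrust = m_dot * Ve = 242.2 * 1779 = 430873.8 N
Step 2: Pressure thrust = (Pe - Pa) * Ae = (24444 - 20455) * 0.56 = 2233.84 N
Step 3: Total thrust F = 430873.8 + 2233.84 = 433107.6 N

433107.6


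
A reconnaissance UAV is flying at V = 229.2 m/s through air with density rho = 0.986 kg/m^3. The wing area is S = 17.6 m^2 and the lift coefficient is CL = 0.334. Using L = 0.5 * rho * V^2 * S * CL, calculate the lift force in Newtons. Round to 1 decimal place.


Step 1: Calculate dynamic pressure q = 0.5 * 0.986 * 229.2^2 = 0.5 * 0.986 * 52532.64 = 25898.5915 Pa
Step 2: Multiply by wing area and lift coefficient: L = 25898.5915 * 17.6 * 0.334
Step 3: L = 455815.2108 * 0.334 = 152242.3 N

152242.3


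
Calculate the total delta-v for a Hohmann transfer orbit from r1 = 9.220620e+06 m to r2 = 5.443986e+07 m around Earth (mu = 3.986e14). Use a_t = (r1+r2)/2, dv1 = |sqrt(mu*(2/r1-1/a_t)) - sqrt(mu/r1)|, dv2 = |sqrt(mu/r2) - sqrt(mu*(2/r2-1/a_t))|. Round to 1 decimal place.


Step 1: Transfer semi-major axis a_t = (9.220620e+06 + 5.443986e+07) / 2 = 3.183024e+07 m
Step 2: v1 (circular at r1) = sqrt(mu/r1) = 6574.89 m/s
Step 3: v_t1 = sqrt(mu*(2/r1 - 1/a_t)) = 8598.59 m/s
Step 4: dv1 = |8598.59 - 6574.89| = 2023.7 m/s
Step 5: v2 (circular at r2) = 2705.89 m/s, v_t2 = 1456.37 m/s
Step 6: dv2 = |2705.89 - 1456.37| = 1249.52 m/s
Step 7: Total delta-v = 2023.7 + 1249.52 = 3273.2 m/s

3273.2


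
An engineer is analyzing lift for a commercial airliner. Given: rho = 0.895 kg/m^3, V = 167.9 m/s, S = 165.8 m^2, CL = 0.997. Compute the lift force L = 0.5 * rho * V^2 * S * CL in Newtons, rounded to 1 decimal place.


Step 1: Calculate dynamic pressure q = 0.5 * 0.895 * 167.9^2 = 0.5 * 0.895 * 28190.41 = 12615.2085 Pa
Step 2: Multiply by wing area and lift coefficient: L = 12615.2085 * 165.8 * 0.997
Step 3: L = 2091601.5652 * 0.997 = 2085326.8 N

2085326.8


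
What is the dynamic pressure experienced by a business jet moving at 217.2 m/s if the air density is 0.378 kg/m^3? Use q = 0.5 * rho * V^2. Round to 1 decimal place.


Step 1: V^2 = 217.2^2 = 47175.84
Step 2: q = 0.5 * 0.378 * 47175.84
Step 3: q = 8916.2 Pa

8916.2


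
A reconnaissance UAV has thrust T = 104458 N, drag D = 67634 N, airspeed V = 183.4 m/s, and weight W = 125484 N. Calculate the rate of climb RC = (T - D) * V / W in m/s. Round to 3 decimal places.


Step 1: Excess thrust = T - D = 104458 - 67634 = 36824 N
Step 2: Excess power = 36824 * 183.4 = 6753521.6 W
Step 3: RC = 6753521.6 / 125484 = 53.820 m/s

53.820


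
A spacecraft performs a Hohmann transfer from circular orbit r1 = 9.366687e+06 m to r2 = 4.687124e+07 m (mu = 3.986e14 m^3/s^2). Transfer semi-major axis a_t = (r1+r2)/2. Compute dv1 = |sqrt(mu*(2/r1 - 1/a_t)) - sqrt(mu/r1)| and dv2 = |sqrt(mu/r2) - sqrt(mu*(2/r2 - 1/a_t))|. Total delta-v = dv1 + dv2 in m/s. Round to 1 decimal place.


Step 1: Transfer semi-major axis a_t = (9.366687e+06 + 4.687124e+07) / 2 = 2.811896e+07 m
Step 2: v1 (circular at r1) = sqrt(mu/r1) = 6523.42 m/s
Step 3: v_t1 = sqrt(mu*(2/r1 - 1/a_t)) = 8422.27 m/s
Step 4: dv1 = |8422.27 - 6523.42| = 1898.85 m/s
Step 5: v2 (circular at r2) = 2916.19 m/s, v_t2 = 1683.1 m/s
Step 6: dv2 = |2916.19 - 1683.1| = 1233.09 m/s
Step 7: Total delta-v = 1898.85 + 1233.09 = 3131.9 m/s

3131.9


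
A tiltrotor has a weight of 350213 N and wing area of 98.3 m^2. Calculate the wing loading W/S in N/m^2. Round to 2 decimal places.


Step 1: Wing loading = W / S = 350213 / 98.3
Step 2: Wing loading = 3562.70 N/m^2

3562.70


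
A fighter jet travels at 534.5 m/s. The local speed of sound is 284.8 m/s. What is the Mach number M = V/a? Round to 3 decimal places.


Step 1: M = V / a = 534.5 / 284.8
Step 2: M = 1.877

1.877


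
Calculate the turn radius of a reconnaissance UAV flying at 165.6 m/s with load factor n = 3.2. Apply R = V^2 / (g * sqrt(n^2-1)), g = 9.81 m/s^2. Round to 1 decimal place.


Step 1: V^2 = 165.6^2 = 27423.36
Step 2: n^2 - 1 = 3.2^2 - 1 = 9.24
Step 3: sqrt(9.24) = 3.039737
Step 4: R = 27423.36 / (9.81 * 3.039737) = 919.6 m

919.6


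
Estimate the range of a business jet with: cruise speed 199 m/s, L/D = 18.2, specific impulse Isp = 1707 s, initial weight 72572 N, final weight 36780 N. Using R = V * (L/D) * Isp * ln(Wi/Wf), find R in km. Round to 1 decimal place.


Step 1: Coefficient = V * (L/D) * Isp = 199 * 18.2 * 1707 = 6182412.6 m
Step 2: Wi/Wf = 72572 / 36780 = 1.973138
Step 3: ln(1.973138) = 0.679625
Step 4: R = 6182412.6 * 0.679625 = 4201721.9 m = 4201.7 km

4201.7


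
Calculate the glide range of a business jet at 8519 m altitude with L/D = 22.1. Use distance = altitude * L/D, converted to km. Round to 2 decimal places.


Step 1: Glide distance = altitude * L/D = 8519 * 22.1 = 188269.9 m
Step 2: Convert to km: 188269.9 / 1000 = 188.27 km

188.27


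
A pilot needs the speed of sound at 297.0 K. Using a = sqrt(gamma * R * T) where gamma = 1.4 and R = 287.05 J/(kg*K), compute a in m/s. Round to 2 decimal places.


Step 1: gamma * R * T = 1.4 * 287.05 * 297.0 = 119355.39
Step 2: a = sqrt(119355.39) = 345.48 m/s

345.48


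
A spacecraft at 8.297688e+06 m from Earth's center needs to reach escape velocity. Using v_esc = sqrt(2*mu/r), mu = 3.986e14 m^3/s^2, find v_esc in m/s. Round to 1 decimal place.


Step 1: 2*mu/r = 2 * 3.986e14 / 8.297688e+06 = 96074954.8549
Step 2: v_esc = sqrt(96074954.8549) = 9801.8 m/s

9801.8


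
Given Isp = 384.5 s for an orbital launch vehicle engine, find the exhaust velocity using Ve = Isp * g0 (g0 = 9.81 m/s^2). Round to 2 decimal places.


Step 1: Ve = Isp * g0 = 384.5 * 9.81
Step 2: Ve = 3771.95 m/s

3771.95


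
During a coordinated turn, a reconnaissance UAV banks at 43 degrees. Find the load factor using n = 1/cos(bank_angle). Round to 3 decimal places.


Step 1: Convert 43 degrees to radians = 0.750492
Step 2: cos(43 deg) = 0.731354
Step 3: n = 1 / 0.731354 = 1.367

1.367


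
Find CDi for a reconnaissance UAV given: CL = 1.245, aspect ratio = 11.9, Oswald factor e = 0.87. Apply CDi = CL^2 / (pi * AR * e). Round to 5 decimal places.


Step 1: CL^2 = 1.245^2 = 1.550025
Step 2: pi * AR * e = 3.14159 * 11.9 * 0.87 = 32.524909
Step 3: CDi = 1.550025 / 32.524909 = 0.04766

0.04766


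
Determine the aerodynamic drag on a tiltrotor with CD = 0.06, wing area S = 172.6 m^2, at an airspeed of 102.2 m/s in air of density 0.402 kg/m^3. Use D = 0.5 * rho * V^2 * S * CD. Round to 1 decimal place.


Step 1: Dynamic pressure q = 0.5 * 0.402 * 102.2^2 = 2099.4128 Pa
Step 2: Drag D = q * S * CD = 2099.4128 * 172.6 * 0.06
Step 3: D = 21741.5 N

21741.5


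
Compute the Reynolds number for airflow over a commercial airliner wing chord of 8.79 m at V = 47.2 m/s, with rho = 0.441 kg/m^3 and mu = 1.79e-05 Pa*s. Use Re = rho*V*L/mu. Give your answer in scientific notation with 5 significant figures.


Step 1: Numerator = rho * V * L = 0.441 * 47.2 * 8.79 = 182.965608
Step 2: Re = 182.965608 / 1.79e-05
Step 3: Re = 1.0222e+07

1.0222e+07


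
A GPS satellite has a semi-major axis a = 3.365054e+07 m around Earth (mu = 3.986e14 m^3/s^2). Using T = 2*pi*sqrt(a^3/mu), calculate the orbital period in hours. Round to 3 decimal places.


Step 1: a^3 / mu = 3.810449e+22 / 3.986e14 = 9.559580e+07
Step 2: sqrt(9.559580e+07) = 9777.3106 s
Step 3: T = 2*pi * 9777.3106 = 61432.65 s
Step 4: T in hours = 61432.65 / 3600 = 17.065 hours

17.065


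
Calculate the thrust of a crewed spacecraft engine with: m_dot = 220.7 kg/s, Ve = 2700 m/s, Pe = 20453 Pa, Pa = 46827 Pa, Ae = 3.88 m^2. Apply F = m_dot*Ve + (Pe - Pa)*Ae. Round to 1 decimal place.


Step 1: Momentum thrust = m_dot * Ve = 220.7 * 2700 = 595890.0 N
Step 2: Pressure thrust = (Pe - Pa) * Ae = (20453 - 46827) * 3.88 = -102331.12 N
Step 3: Total thrust F = 595890.0 + -102331.12 = 493558.9 N

493558.9


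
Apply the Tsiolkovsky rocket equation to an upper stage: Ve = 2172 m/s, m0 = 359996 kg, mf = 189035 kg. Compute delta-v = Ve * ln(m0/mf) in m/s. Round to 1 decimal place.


Step 1: Mass ratio m0/mf = 359996 / 189035 = 1.904388
Step 2: ln(1.904388) = 0.644161
Step 3: delta-v = 2172 * 0.644161 = 1399.1 m/s

1399.1


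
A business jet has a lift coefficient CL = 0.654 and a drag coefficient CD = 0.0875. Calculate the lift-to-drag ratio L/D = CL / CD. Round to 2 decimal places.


Step 1: L/D = CL / CD = 0.654 / 0.0875
Step 2: L/D = 7.47

7.47


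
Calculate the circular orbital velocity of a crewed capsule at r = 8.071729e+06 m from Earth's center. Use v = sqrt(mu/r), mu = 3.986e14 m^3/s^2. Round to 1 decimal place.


Step 1: mu / r = 3.986e14 / 8.071729e+06 = 49382232.7286
Step 2: v = sqrt(49382232.7286) = 7027.2 m/s

7027.2


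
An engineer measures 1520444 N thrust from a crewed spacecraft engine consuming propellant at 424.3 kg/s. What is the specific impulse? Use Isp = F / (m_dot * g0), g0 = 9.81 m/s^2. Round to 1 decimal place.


Step 1: m_dot * g0 = 424.3 * 9.81 = 4162.38
Step 2: Isp = 1520444 / 4162.38 = 365.3 s

365.3


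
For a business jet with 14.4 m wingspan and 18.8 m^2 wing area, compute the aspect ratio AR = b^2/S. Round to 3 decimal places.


Step 1: b^2 = 14.4^2 = 207.36
Step 2: AR = 207.36 / 18.8 = 11.030

11.030


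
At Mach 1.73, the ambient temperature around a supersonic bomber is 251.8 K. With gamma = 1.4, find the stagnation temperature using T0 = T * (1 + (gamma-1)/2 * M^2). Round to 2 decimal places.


Step 1: (gamma-1)/2 = 0.2
Step 2: M^2 = 2.9929
Step 3: 1 + 0.2 * 2.9929 = 1.59858
Step 4: T0 = 251.8 * 1.59858 = 402.52 K

402.52


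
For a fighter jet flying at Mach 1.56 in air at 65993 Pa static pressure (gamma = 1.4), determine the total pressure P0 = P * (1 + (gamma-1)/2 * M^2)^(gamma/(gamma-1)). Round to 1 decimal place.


Step 1: (gamma-1)/2 * M^2 = 0.2 * 2.4336 = 0.48672
Step 2: 1 + 0.48672 = 1.48672
Step 3: Exponent gamma/(gamma-1) = 3.5
Step 4: P0 = 65993 * 1.48672^3.5 = 264423.5 Pa

264423.5


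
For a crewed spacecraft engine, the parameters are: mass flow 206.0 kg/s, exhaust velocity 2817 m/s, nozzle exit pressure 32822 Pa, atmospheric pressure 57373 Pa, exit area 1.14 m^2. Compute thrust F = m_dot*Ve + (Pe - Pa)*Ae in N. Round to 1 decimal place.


Step 1: Momentum thrust = m_dot * Ve = 206.0 * 2817 = 580302.0 N
Step 2: Pressure thrust = (Pe - Pa) * Ae = (32822 - 57373) * 1.14 = -27988.14 N
Step 3: Total thrust F = 580302.0 + -27988.14 = 552313.9 N

552313.9


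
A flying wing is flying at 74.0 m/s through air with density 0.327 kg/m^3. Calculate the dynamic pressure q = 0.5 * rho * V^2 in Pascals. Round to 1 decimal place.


Step 1: V^2 = 74.0^2 = 5476.0
Step 2: q = 0.5 * 0.327 * 5476.0
Step 3: q = 895.3 Pa

895.3


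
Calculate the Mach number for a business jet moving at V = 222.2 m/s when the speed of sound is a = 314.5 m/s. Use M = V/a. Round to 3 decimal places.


Step 1: M = V / a = 222.2 / 314.5
Step 2: M = 0.707

0.707


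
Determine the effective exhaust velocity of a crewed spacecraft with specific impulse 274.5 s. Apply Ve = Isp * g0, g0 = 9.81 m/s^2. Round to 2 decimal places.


Step 1: Ve = Isp * g0 = 274.5 * 9.81
Step 2: Ve = 2692.85 m/s

2692.85


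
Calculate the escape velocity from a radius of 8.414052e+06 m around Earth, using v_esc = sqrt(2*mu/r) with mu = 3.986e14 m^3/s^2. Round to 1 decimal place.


Step 1: 2*mu/r = 2 * 3.986e14 / 8.414052e+06 = 94746264.9387
Step 2: v_esc = sqrt(94746264.9387) = 9733.8 m/s

9733.8


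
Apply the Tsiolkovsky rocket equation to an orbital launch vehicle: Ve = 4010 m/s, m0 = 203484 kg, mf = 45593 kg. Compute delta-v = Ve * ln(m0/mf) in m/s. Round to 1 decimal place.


Step 1: Mass ratio m0/mf = 203484 / 45593 = 4.463054
Step 2: ln(4.463054) = 1.495833
Step 3: delta-v = 4010 * 1.495833 = 5998.3 m/s

5998.3


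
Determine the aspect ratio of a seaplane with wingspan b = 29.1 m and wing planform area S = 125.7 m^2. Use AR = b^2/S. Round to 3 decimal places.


Step 1: b^2 = 29.1^2 = 846.81
Step 2: AR = 846.81 / 125.7 = 6.737

6.737


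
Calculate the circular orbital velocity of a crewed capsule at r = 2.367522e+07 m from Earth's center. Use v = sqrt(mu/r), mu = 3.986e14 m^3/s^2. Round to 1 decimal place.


Step 1: mu / r = 3.986e14 / 2.367522e+07 = 16836168.7874
Step 2: v = sqrt(16836168.7874) = 4103.2 m/s

4103.2


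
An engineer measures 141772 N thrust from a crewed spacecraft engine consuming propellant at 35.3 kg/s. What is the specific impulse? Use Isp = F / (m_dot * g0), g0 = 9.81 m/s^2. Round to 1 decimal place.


Step 1: m_dot * g0 = 35.3 * 9.81 = 346.29
Step 2: Isp = 141772 / 346.29 = 409.4 s

409.4


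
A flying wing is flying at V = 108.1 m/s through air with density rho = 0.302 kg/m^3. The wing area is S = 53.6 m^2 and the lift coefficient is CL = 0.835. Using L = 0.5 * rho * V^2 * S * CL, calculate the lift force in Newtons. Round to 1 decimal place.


Step 1: Calculate dynamic pressure q = 0.5 * 0.302 * 108.1^2 = 0.5 * 0.302 * 11685.61 = 1764.5271 Pa
Step 2: Multiply by wing area and lift coefficient: L = 1764.5271 * 53.6 * 0.835
Step 3: L = 94578.6531 * 0.835 = 78973.2 N

78973.2


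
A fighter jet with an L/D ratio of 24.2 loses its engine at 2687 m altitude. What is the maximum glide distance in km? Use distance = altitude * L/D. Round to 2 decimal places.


Step 1: Glide distance = altitude * L/D = 2687 * 24.2 = 65025.4 m
Step 2: Convert to km: 65025.4 / 1000 = 65.03 km

65.03


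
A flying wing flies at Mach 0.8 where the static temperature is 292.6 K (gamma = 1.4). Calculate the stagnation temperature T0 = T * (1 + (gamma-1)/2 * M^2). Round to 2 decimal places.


Step 1: (gamma-1)/2 = 0.2
Step 2: M^2 = 0.64
Step 3: 1 + 0.2 * 0.64 = 1.128
Step 4: T0 = 292.6 * 1.128 = 330.05 K

330.05


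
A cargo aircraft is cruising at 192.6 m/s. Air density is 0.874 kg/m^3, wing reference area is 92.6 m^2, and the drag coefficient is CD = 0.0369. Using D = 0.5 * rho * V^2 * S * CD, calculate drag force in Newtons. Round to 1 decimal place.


Step 1: Dynamic pressure q = 0.5 * 0.874 * 192.6^2 = 16210.4101 Pa
Step 2: Drag D = q * S * CD = 16210.4101 * 92.6 * 0.0369
Step 3: D = 55390.0 N

55390.0


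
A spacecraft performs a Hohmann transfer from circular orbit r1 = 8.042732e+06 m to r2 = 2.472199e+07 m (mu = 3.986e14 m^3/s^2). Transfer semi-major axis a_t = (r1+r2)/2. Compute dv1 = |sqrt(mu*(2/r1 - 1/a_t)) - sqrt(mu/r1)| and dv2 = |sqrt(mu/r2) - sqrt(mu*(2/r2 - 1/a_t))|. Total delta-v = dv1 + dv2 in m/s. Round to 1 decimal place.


Step 1: Transfer semi-major axis a_t = (8.042732e+06 + 2.472199e+07) / 2 = 1.638236e+07 m
Step 2: v1 (circular at r1) = sqrt(mu/r1) = 7039.91 m/s
Step 3: v_t1 = sqrt(mu*(2/r1 - 1/a_t)) = 8648.09 m/s
Step 4: dv1 = |8648.09 - 7039.91| = 1608.19 m/s
Step 5: v2 (circular at r2) = 4015.38 m/s, v_t2 = 2813.46 m/s
Step 6: dv2 = |4015.38 - 2813.46| = 1201.92 m/s
Step 7: Total delta-v = 1608.19 + 1201.92 = 2810.1 m/s

2810.1


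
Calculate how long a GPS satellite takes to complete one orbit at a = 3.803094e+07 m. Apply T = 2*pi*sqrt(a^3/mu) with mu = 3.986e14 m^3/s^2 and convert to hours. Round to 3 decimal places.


Step 1: a^3 / mu = 5.500614e+22 / 3.986e14 = 1.379983e+08
Step 2: sqrt(1.379983e+08) = 11747.2698 s
Step 3: T = 2*pi * 11747.2698 = 73810.27 s
Step 4: T in hours = 73810.27 / 3600 = 20.503 hours

20.503


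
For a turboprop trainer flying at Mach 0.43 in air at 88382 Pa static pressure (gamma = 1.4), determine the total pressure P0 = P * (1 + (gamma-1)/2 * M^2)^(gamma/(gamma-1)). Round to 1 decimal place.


Step 1: (gamma-1)/2 * M^2 = 0.2 * 0.1849 = 0.03698
Step 2: 1 + 0.03698 = 1.03698
Step 3: Exponent gamma/(gamma-1) = 3.5
Step 4: P0 = 88382 * 1.03698^3.5 = 100359.9 Pa

100359.9


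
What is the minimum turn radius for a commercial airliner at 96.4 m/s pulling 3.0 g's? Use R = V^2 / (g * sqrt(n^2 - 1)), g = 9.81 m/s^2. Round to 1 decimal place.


Step 1: V^2 = 96.4^2 = 9292.96
Step 2: n^2 - 1 = 3.0^2 - 1 = 8.0
Step 3: sqrt(8.0) = 2.828427
Step 4: R = 9292.96 / (9.81 * 2.828427) = 334.9 m

334.9


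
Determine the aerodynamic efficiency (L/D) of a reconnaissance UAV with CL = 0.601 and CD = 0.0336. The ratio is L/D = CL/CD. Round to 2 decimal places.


Step 1: L/D = CL / CD = 0.601 / 0.0336
Step 2: L/D = 17.89

17.89


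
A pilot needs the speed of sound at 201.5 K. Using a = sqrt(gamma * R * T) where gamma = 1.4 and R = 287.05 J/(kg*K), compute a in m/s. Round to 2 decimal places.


Step 1: gamma * R * T = 1.4 * 287.05 * 201.5 = 80976.805
Step 2: a = sqrt(80976.805) = 284.56 m/s

284.56


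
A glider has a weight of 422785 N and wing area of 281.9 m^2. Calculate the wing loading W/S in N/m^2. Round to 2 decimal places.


Step 1: Wing loading = W / S = 422785 / 281.9
Step 2: Wing loading = 1499.77 N/m^2

1499.77


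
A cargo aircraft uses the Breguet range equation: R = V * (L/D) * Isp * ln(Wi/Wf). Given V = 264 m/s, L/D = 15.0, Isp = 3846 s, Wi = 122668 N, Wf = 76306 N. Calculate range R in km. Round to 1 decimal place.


Step 1: Coefficient = V * (L/D) * Isp = 264 * 15.0 * 3846 = 15230160.0 m
Step 2: Wi/Wf = 122668 / 76306 = 1.60758
Step 3: ln(1.60758) = 0.47473
Step 4: R = 15230160.0 * 0.47473 = 7230213.0 m = 7230.2 km

7230.2


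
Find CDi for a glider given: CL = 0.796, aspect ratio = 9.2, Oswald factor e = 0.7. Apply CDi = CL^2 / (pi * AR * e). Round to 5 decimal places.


Step 1: CL^2 = 0.796^2 = 0.633616
Step 2: pi * AR * e = 3.14159 * 9.2 * 0.7 = 20.231857
Step 3: CDi = 0.633616 / 20.231857 = 0.03132

0.03132


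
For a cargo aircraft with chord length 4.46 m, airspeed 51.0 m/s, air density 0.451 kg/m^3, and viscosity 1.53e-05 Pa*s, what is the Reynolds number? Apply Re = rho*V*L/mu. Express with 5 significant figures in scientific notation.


Step 1: Numerator = rho * V * L = 0.451 * 51.0 * 4.46 = 102.58446
Step 2: Re = 102.58446 / 1.53e-05
Step 3: Re = 6.7049e+06

6.7049e+06


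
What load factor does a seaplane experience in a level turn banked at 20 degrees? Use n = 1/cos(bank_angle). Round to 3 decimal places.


Step 1: Convert 20 degrees to radians = 0.349066
Step 2: cos(20 deg) = 0.939693
Step 3: n = 1 / 0.939693 = 1.064

1.064


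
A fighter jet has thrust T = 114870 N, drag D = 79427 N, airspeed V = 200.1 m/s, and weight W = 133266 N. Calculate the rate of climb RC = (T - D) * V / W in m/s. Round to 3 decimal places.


Step 1: Excess thrust = T - D = 114870 - 79427 = 35443 N
Step 2: Excess power = 35443 * 200.1 = 7092144.3 W
Step 3: RC = 7092144.3 / 133266 = 53.218 m/s

53.218


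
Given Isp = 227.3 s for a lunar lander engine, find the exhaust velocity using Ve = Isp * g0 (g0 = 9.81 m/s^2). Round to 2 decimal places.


Step 1: Ve = Isp * g0 = 227.3 * 9.81
Step 2: Ve = 2229.81 m/s

2229.81


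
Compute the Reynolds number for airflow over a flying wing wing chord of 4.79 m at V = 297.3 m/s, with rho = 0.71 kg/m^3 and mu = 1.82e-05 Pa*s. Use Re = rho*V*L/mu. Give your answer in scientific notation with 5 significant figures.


Step 1: Numerator = rho * V * L = 0.71 * 297.3 * 4.79 = 1011.08757
Step 2: Re = 1011.08757 / 1.82e-05
Step 3: Re = 5.5554e+07

5.5554e+07


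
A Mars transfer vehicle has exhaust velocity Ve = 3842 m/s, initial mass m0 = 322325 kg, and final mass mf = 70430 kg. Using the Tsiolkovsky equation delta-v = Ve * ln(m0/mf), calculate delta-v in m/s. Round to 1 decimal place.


Step 1: Mass ratio m0/mf = 322325 / 70430 = 4.57653
Step 2: ln(4.57653) = 1.520941
Step 3: delta-v = 3842 * 1.520941 = 5843.5 m/s

5843.5


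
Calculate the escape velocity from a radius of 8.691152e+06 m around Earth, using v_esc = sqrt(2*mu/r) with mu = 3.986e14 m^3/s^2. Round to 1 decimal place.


Step 1: 2*mu/r = 2 * 3.986e14 / 8.691152e+06 = 91725469.7651
Step 2: v_esc = sqrt(91725469.7651) = 9577.3 m/s

9577.3


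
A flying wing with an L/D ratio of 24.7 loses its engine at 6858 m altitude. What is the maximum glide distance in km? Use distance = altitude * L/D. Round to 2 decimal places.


Step 1: Glide distance = altitude * L/D = 6858 * 24.7 = 169392.6 m
Step 2: Convert to km: 169392.6 / 1000 = 169.39 km

169.39


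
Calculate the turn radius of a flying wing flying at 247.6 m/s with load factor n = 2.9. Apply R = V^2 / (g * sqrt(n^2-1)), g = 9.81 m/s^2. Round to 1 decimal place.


Step 1: V^2 = 247.6^2 = 61305.76
Step 2: n^2 - 1 = 2.9^2 - 1 = 7.41
Step 3: sqrt(7.41) = 2.722132
Step 4: R = 61305.76 / (9.81 * 2.722132) = 2295.7 m

2295.7


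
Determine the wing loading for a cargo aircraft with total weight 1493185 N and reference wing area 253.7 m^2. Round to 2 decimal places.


Step 1: Wing loading = W / S = 1493185 / 253.7
Step 2: Wing loading = 5885.63 N/m^2

5885.63


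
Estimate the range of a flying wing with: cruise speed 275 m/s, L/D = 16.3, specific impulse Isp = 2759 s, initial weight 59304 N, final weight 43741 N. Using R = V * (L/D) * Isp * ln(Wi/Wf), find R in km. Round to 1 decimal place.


Step 1: Coefficient = V * (L/D) * Isp = 275 * 16.3 * 2759 = 12367217.5 m
Step 2: Wi/Wf = 59304 / 43741 = 1.355799
Step 3: ln(1.355799) = 0.304391
Step 4: R = 12367217.5 * 0.304391 = 3764468.2 m = 3764.5 km

3764.5


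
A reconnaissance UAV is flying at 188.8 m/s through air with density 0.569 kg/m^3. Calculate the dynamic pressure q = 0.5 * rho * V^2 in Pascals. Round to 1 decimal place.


Step 1: V^2 = 188.8^2 = 35645.44
Step 2: q = 0.5 * 0.569 * 35645.44
Step 3: q = 10141.1 Pa

10141.1


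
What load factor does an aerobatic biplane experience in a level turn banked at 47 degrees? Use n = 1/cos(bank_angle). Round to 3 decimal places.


Step 1: Convert 47 degrees to radians = 0.820305
Step 2: cos(47 deg) = 0.681998
Step 3: n = 1 / 0.681998 = 1.466

1.466


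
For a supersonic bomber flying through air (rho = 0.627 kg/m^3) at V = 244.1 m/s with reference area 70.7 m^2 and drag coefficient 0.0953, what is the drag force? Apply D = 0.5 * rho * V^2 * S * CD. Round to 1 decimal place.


Step 1: Dynamic pressure q = 0.5 * 0.627 * 244.1^2 = 18679.8379 Pa
Step 2: Drag D = q * S * CD = 18679.8379 * 70.7 * 0.0953
Step 3: D = 125859.3 N

125859.3


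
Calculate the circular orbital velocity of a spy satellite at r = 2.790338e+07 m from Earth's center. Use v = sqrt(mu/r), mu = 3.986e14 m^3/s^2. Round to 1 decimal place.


Step 1: mu / r = 3.986e14 / 2.790338e+07 = 14285007.7661
Step 2: v = sqrt(14285007.7661) = 3779.6 m/s

3779.6


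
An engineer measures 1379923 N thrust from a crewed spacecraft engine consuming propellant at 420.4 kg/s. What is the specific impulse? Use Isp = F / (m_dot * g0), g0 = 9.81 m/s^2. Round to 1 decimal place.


Step 1: m_dot * g0 = 420.4 * 9.81 = 4124.12
Step 2: Isp = 1379923 / 4124.12 = 334.6 s

334.6


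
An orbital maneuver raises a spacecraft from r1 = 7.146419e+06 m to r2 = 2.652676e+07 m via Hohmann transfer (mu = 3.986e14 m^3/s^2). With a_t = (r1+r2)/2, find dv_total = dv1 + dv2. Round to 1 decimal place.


Step 1: Transfer semi-major axis a_t = (7.146419e+06 + 2.652676e+07) / 2 = 1.683659e+07 m
Step 2: v1 (circular at r1) = sqrt(mu/r1) = 7468.35 m/s
Step 3: v_t1 = sqrt(mu*(2/r1 - 1/a_t)) = 9374.31 m/s
Step 4: dv1 = |9374.31 - 7468.35| = 1905.97 m/s
Step 5: v2 (circular at r2) = 3876.38 m/s, v_t2 = 2525.48 m/s
Step 6: dv2 = |3876.38 - 2525.48| = 1350.9 m/s
Step 7: Total delta-v = 1905.97 + 1350.9 = 3256.9 m/s

3256.9


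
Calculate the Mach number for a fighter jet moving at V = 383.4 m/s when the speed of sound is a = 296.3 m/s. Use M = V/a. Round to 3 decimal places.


Step 1: M = V / a = 383.4 / 296.3
Step 2: M = 1.294

1.294


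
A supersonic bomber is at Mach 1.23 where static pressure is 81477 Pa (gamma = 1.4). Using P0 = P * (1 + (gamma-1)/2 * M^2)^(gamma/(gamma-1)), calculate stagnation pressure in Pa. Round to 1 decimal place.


Step 1: (gamma-1)/2 * M^2 = 0.2 * 1.5129 = 0.30258
Step 2: 1 + 0.30258 = 1.30258
Step 3: Exponent gamma/(gamma-1) = 3.5
Step 4: P0 = 81477 * 1.30258^3.5 = 205518.3 Pa

205518.3


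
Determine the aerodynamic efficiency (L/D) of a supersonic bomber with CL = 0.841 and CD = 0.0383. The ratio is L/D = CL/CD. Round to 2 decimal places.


Step 1: L/D = CL / CD = 0.841 / 0.0383
Step 2: L/D = 21.96

21.96


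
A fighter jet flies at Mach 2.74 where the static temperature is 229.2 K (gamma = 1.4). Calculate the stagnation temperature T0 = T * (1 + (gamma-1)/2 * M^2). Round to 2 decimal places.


Step 1: (gamma-1)/2 = 0.2
Step 2: M^2 = 7.5076
Step 3: 1 + 0.2 * 7.5076 = 2.50152
Step 4: T0 = 229.2 * 2.50152 = 573.35 K

573.35


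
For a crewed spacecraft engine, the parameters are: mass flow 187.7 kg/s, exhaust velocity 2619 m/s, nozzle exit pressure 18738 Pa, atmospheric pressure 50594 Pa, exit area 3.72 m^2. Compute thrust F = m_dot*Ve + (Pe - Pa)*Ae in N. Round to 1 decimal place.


Step 1: Momentum thrust = m_dot * Ve = 187.7 * 2619 = 491586.3 N
Step 2: Pressure thrust = (Pe - Pa) * Ae = (18738 - 50594) * 3.72 = -118504.32 N
Step 3: Total thrust F = 491586.3 + -118504.32 = 373082.0 N

373082.0


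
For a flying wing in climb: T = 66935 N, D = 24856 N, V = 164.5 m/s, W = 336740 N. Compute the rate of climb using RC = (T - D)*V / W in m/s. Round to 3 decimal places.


Step 1: Excess thrust = T - D = 66935 - 24856 = 42079 N
Step 2: Excess power = 42079 * 164.5 = 6921995.5 W
Step 3: RC = 6921995.5 / 336740 = 20.556 m/s

20.556


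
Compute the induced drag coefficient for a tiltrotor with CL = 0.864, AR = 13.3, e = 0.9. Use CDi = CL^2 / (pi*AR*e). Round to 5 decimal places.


Step 1: CL^2 = 0.864^2 = 0.746496
Step 2: pi * AR * e = 3.14159 * 13.3 * 0.9 = 37.604864
Step 3: CDi = 0.746496 / 37.604864 = 0.01985

0.01985


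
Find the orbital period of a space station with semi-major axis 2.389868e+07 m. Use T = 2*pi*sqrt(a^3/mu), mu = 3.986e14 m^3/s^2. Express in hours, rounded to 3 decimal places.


Step 1: a^3 / mu = 1.364966e+22 / 3.986e14 = 3.424400e+07
Step 2: sqrt(3.424400e+07) = 5851.837 s
Step 3: T = 2*pi * 5851.837 = 36768.18 s
Step 4: T in hours = 36768.18 / 3600 = 10.213 hours

10.213


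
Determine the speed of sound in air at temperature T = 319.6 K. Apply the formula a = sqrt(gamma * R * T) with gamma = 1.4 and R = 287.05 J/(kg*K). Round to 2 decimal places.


Step 1: gamma * R * T = 1.4 * 287.05 * 319.6 = 128437.652
Step 2: a = sqrt(128437.652) = 358.38 m/s

358.38


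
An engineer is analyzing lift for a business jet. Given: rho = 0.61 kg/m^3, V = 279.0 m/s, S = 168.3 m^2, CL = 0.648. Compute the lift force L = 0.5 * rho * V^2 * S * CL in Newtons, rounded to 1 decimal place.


Step 1: Calculate dynamic pressure q = 0.5 * 0.61 * 279.0^2 = 0.5 * 0.61 * 77841.0 = 23741.505 Pa
Step 2: Multiply by wing area and lift coefficient: L = 23741.505 * 168.3 * 0.648
Step 3: L = 3995695.2915 * 0.648 = 2589210.5 N

2589210.5


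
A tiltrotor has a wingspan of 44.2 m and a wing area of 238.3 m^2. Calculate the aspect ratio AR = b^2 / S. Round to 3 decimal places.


Step 1: b^2 = 44.2^2 = 1953.64
Step 2: AR = 1953.64 / 238.3 = 8.198

8.198


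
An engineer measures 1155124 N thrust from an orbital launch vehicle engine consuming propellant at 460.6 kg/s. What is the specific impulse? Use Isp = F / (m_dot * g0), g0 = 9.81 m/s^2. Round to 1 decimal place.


Step 1: m_dot * g0 = 460.6 * 9.81 = 4518.49
Step 2: Isp = 1155124 / 4518.49 = 255.6 s

255.6


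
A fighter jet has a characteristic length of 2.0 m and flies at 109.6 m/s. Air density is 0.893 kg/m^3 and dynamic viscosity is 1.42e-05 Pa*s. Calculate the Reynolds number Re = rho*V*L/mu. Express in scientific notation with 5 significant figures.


Step 1: Numerator = rho * V * L = 0.893 * 109.6 * 2.0 = 195.7456
Step 2: Re = 195.7456 / 1.42e-05
Step 3: Re = 1.3785e+07

1.3785e+07


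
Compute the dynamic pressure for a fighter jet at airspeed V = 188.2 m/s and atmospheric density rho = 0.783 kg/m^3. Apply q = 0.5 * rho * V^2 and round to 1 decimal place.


Step 1: V^2 = 188.2^2 = 35419.24
Step 2: q = 0.5 * 0.783 * 35419.24
Step 3: q = 13866.6 Pa

13866.6


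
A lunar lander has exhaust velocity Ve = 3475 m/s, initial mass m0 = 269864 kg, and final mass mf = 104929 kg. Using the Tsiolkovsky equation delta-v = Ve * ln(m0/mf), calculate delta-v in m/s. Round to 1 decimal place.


Step 1: Mass ratio m0/mf = 269864 / 104929 = 2.571872
Step 2: ln(2.571872) = 0.944634
Step 3: delta-v = 3475 * 0.944634 = 3282.6 m/s

3282.6


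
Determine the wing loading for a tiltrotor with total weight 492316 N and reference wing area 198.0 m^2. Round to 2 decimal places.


Step 1: Wing loading = W / S = 492316 / 198.0
Step 2: Wing loading = 2486.44 N/m^2

2486.44


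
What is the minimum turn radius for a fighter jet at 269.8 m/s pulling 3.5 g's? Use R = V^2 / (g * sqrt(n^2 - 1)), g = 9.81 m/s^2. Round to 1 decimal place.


Step 1: V^2 = 269.8^2 = 72792.04
Step 2: n^2 - 1 = 3.5^2 - 1 = 11.25
Step 3: sqrt(11.25) = 3.354102
Step 4: R = 72792.04 / (9.81 * 3.354102) = 2212.3 m

2212.3


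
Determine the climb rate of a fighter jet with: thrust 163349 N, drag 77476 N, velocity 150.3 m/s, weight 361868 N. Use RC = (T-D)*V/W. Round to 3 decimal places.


Step 1: Excess thrust = T - D = 163349 - 77476 = 85873 N
Step 2: Excess power = 85873 * 150.3 = 12906711.9 W
Step 3: RC = 12906711.9 / 361868 = 35.667 m/s

35.667


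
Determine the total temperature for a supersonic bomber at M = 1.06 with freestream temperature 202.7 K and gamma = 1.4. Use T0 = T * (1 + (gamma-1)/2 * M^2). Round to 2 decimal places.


Step 1: (gamma-1)/2 = 0.2
Step 2: M^2 = 1.1236
Step 3: 1 + 0.2 * 1.1236 = 1.22472
Step 4: T0 = 202.7 * 1.22472 = 248.25 K

248.25


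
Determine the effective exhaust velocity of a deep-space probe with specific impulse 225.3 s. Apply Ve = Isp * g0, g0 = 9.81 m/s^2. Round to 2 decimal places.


Step 1: Ve = Isp * g0 = 225.3 * 9.81
Step 2: Ve = 2210.19 m/s

2210.19


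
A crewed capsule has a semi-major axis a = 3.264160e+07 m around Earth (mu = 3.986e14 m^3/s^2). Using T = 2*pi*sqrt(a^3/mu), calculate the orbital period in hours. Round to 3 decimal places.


Step 1: a^3 / mu = 3.477878e+22 / 3.986e14 = 8.725233e+07
Step 2: sqrt(8.725233e+07) = 9340.8954 s
Step 3: T = 2*pi * 9340.8954 = 58690.58 s
Step 4: T in hours = 58690.58 / 3600 = 16.303 hours

16.303


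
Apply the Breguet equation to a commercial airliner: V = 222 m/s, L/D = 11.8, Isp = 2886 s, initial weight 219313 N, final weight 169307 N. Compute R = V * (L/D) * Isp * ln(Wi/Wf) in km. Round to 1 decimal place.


Step 1: Coefficient = V * (L/D) * Isp = 222 * 11.8 * 2886 = 7560165.6 m
Step 2: Wi/Wf = 219313 / 169307 = 1.295357
Step 3: ln(1.295357) = 0.258786
Step 4: R = 7560165.6 * 0.258786 = 1956467.3 m = 1956.5 km

1956.5


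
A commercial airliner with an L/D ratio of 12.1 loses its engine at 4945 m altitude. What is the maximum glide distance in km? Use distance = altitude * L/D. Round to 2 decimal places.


Step 1: Glide distance = altitude * L/D = 4945 * 12.1 = 59834.5 m
Step 2: Convert to km: 59834.5 / 1000 = 59.83 km

59.83


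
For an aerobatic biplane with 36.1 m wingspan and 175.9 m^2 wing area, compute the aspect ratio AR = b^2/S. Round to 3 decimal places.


Step 1: b^2 = 36.1^2 = 1303.21
Step 2: AR = 1303.21 / 175.9 = 7.409

7.409


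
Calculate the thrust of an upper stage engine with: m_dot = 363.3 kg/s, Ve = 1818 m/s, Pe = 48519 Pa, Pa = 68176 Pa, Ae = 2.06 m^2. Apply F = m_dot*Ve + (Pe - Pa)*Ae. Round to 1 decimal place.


Step 1: Momentum thrust = m_dot * Ve = 363.3 * 1818 = 660479.4 N
Step 2: Pressure thrust = (Pe - Pa) * Ae = (48519 - 68176) * 2.06 = -40493.42 N
Step 3: Total thrust F = 660479.4 + -40493.42 = 619986.0 N

619986.0


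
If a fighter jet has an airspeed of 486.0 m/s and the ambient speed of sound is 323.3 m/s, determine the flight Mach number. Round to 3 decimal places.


Step 1: M = V / a = 486.0 / 323.3
Step 2: M = 1.503

1.503


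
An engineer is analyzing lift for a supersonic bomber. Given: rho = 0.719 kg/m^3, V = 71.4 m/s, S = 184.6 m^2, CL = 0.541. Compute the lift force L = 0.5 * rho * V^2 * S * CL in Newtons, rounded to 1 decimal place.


Step 1: Calculate dynamic pressure q = 0.5 * 0.719 * 71.4^2 = 0.5 * 0.719 * 5097.96 = 1832.7166 Pa
Step 2: Multiply by wing area and lift coefficient: L = 1832.7166 * 184.6 * 0.541
Step 3: L = 338319.4881 * 0.541 = 183030.8 N

183030.8


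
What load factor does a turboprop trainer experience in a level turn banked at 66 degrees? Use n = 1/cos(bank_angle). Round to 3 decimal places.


Step 1: Convert 66 degrees to radians = 1.151917
Step 2: cos(66 deg) = 0.406737
Step 3: n = 1 / 0.406737 = 2.459

2.459


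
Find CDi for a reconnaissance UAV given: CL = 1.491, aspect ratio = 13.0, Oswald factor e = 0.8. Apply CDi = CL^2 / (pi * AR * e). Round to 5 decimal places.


Step 1: CL^2 = 1.491^2 = 2.223081
Step 2: pi * AR * e = 3.14159 * 13.0 * 0.8 = 32.672564
Step 3: CDi = 2.223081 / 32.672564 = 0.06804

0.06804
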